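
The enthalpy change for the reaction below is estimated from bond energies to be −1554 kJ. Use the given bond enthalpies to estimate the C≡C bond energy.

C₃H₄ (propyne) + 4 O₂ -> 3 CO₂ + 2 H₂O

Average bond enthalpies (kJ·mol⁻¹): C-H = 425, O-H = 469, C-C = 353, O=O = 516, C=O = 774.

D(C≡C) ≈ 849 kJ/mol

Let D be the C≡C bond energy.
Σ(broken) = 1×D + 1×353 + 4×425 + 4×516 = 4117 + D
Σ(formed) = 6×774 + 4×469 = 6520
ΔH = Σ(broken) − Σ(formed) = (4117 + D) − (6520) = −2403 + D
Setting this equal to −1554 kJ gives D = 849 kJ/mol.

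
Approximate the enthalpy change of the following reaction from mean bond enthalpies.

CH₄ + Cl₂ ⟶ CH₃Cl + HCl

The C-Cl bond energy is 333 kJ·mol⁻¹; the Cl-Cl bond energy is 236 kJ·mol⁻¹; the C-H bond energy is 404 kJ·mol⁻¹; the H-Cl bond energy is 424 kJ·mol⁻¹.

Bonds broken (reactants):
  C-H: 4 × 404 = 1616
  Cl-Cl: 1 × 236 = 236
  Σ(broken) = 1852 kJ
Bonds formed (products):
  C-Cl: 1 × 333 = 333
  C-H: 3 × 404 = 1212
  H-Cl: 1 × 424 = 424
  Σ(formed) = 1969 kJ
ΔH = Σ(broken) − Σ(formed) = 1852 − 1969 = −117 kJ

ΔH ≈ −117 kJ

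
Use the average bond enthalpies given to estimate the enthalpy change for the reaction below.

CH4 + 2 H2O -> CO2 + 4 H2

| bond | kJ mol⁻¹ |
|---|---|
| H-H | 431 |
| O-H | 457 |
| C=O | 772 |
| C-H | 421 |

Bonds broken (reactants):
  C-H: 4 × 421 = 1684
  O-H: 4 × 457 = 1828
  Σ(broken) = 3512 kJ
Bonds formed (products):
  C=O: 2 × 772 = 1544
  H-H: 4 × 431 = 1724
  Σ(formed) = 3268 kJ
ΔH = Σ(broken) − Σ(formed) = 3512 − 3268 = +244 kJ

ΔH ≈ +244 kJ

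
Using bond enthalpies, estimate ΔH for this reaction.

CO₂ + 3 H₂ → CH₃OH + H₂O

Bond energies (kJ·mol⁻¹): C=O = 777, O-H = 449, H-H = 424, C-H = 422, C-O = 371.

ΔH ≈ −158 kJ

Bonds broken (reactants):
  C=O: 2 × 777 = 1554
  H-H: 3 × 424 = 1272
  Σ(broken) = 2826 kJ
Bonds formed (products):
  C-H: 3 × 422 = 1266
  C-O: 1 × 371 = 371
  O-H: 3 × 449 = 1347
  Σ(formed) = 2984 kJ
ΔH = Σ(broken) − Σ(formed) = 2826 − 2984 = −158 kJ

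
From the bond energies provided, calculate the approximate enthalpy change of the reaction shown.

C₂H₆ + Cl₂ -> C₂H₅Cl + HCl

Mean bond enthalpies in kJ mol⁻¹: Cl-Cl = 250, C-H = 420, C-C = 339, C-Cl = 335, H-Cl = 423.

ΔH ≈ −88 kJ

Bonds broken (reactants):
  C-C: 1 × 339 = 339
  C-H: 6 × 420 = 2520
  Cl-Cl: 1 × 250 = 250
  Σ(broken) = 3109 kJ
Bonds formed (products):
  C-C: 1 × 339 = 339
  C-Cl: 1 × 335 = 335
  C-H: 5 × 420 = 2100
  H-Cl: 1 × 423 = 423
  Σ(formed) = 3197 kJ
ΔH = Σ(broken) − Σ(formed) = 3109 − 3197 = −88 kJ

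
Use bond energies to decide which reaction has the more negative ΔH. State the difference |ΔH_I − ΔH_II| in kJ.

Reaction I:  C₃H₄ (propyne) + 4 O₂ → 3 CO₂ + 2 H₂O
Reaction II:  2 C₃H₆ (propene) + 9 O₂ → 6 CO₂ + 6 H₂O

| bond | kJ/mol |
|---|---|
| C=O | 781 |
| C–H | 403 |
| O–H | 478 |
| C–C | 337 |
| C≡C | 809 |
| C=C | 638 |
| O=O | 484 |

Reaction I:
  Bonds broken (reactants):
    C≡C: 1 × 809 = 809
    C–C: 1 × 337 = 337
    C–H: 4 × 403 = 1612
    O=O: 4 × 484 = 1936
    Σ(broken) = 4694 kJ
  Bonds formed (products):
    C=O: 6 × 781 = 4686
    O–H: 4 × 478 = 1912
    Σ(formed) = 6598 kJ
  ΔH_I = 4694 − 6598 = −1904 kJ
Reaction II:
  Bonds broken (reactants):
    C–C: 2 × 337 = 674
    C–H: 12 × 403 = 4836
    C=C: 2 × 638 = 1276
    O=O: 9 × 484 = 4356
    Σ(broken) = 11142 kJ
  Bonds formed (products):
    C=O: 12 × 781 = 9372
    O–H: 12 × 478 = 5736
    Σ(formed) = 15108 kJ
  ΔH_II = 11142 − 15108 = −3966 kJ
ΔH_I − ΔH_II = +2062 kJ, so reaction II has the more negative ΔH; |ΔH_I − ΔH_II| = 2062 kJ.

Reaction II, by 2062 kJ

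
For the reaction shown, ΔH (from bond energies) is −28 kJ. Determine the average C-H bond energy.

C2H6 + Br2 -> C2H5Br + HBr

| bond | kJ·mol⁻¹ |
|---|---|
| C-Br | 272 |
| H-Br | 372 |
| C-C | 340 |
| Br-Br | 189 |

Let D be the C-H bond energy.
Σ(broken) = 1×189 + 1×340 + 6×D = 529 + 6D
Σ(formed) = 1×272 + 1×340 + 5×D + 1×372 = 984 + 5D
ΔH = Σ(broken) − Σ(formed) = (529 + 6D) − (984 + 5D) = −455 + D
Setting this equal to −28 kJ gives D = 427 kJ/mol.

D(C-H) ≈ 427 kJ/mol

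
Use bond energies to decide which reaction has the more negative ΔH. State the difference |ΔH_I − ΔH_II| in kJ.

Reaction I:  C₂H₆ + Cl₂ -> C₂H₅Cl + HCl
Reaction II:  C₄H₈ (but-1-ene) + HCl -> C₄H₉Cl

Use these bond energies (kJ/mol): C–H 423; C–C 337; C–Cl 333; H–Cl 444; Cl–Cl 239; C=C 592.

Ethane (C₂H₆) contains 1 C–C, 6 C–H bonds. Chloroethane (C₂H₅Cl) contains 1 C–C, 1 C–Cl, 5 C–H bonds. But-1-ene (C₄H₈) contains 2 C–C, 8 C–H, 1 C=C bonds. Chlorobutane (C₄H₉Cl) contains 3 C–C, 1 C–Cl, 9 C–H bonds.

Reaction I, by 58 kJ

Reaction I:
  Bonds broken (reactants):
    C–C: 1 × 337 = 337
    C–H: 6 × 423 = 2538
    Cl–Cl: 1 × 239 = 239
    Σ(broken) = 3114 kJ
  Bonds formed (products):
    C–C: 1 × 337 = 337
    C–Cl: 1 × 333 = 333
    C–H: 5 × 423 = 2115
    H–Cl: 1 × 444 = 444
    Σ(formed) = 3229 kJ
  ΔH_I = 3114 − 3229 = −115 kJ
Reaction II:
  Bonds broken (reactants):
    C–C: 2 × 337 = 674
    C–H: 8 × 423 = 3384
    C=C: 1 × 592 = 592
    H–Cl: 1 × 444 = 444
    Σ(broken) = 5094 kJ
  Bonds formed (products):
    C–C: 3 × 337 = 1011
    C–Cl: 1 × 333 = 333
    C–H: 9 × 423 = 3807
    Σ(formed) = 5151 kJ
  ΔH_II = 5094 − 5151 = −57 kJ
ΔH_I − ΔH_II = −58 kJ, so reaction I has the more negative ΔH; |ΔH_I − ΔH_II| = 58 kJ.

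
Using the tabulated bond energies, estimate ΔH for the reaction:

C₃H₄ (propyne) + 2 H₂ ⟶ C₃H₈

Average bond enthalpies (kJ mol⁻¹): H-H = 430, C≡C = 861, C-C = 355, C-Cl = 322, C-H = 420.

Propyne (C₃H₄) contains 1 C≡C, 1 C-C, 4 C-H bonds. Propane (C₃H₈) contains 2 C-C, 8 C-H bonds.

Bonds broken (reactants):
  C≡C: 1 × 861 = 861
  C-C: 1 × 355 = 355
  C-H: 4 × 420 = 1680
  H-H: 2 × 430 = 860
  Σ(broken) = 3756 kJ
Bonds formed (products):
  C-C: 2 × 355 = 710
  C-H: 8 × 420 = 3360
  Σ(formed) = 4070 kJ
ΔH = Σ(broken) − Σ(formed) = 3756 − 4070 = −314 kJ

ΔH ≈ −314 kJ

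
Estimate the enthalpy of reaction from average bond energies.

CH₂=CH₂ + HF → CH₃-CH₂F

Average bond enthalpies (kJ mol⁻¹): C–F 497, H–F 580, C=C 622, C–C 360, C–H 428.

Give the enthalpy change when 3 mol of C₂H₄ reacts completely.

Bonds broken (reactants):
  C–H: 4 × 428 = 1712
  C=C: 1 × 622 = 622
  H–F: 1 × 580 = 580
  Σ(broken) = 2914 kJ
Bonds formed (products):
  C–C: 1 × 360 = 360
  C–F: 1 × 497 = 497
  C–H: 5 × 428 = 2140
  Σ(formed) = 2997 kJ
ΔH = Σ(broken) − Σ(formed) = 2914 − 2997 = −83 kJ
For 3× the reaction as written: 3 × (−83) = −249 kJ

ΔH = −249 kJ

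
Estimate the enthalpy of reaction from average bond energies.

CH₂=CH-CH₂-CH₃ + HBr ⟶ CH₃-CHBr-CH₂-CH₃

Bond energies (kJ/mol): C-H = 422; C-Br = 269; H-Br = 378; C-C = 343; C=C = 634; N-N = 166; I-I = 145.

ΔH ≈ −22 kJ

Bonds broken (reactants):
  C-C: 2 × 343 = 686
  C-H: 8 × 422 = 3376
  C=C: 1 × 634 = 634
  H-Br: 1 × 378 = 378
  Σ(broken) = 5074 kJ
Bonds formed (products):
  C-Br: 1 × 269 = 269
  C-C: 3 × 343 = 1029
  C-H: 9 × 422 = 3798
  Σ(formed) = 5096 kJ
ΔH = Σ(broken) − Σ(formed) = 5074 − 5096 = −22 kJ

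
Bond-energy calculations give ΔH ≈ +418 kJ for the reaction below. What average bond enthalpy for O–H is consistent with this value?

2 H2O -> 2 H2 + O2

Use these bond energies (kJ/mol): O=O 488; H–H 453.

D(O–H) ≈ 453 kJ/mol

Let D be the O–H bond energy.
Σ(broken) = 4×D = 4D
Σ(formed) = 2×453 + 1×488 = 1394
ΔH = Σ(broken) − Σ(formed) = (4D) − (1394) = −1394 + 4D
Setting this equal to +418 kJ gives 4D = 1812, so D = 453 kJ/mol.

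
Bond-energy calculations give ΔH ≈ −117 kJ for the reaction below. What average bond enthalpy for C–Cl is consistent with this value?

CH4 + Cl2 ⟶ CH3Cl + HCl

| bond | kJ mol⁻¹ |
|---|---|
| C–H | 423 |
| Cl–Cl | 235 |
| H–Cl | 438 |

D(C–Cl) ≈ 337 kJ/mol

Let D be the C–Cl bond energy.
Σ(broken) = 4×423 + 1×235 = 1927
Σ(formed) = 1×D + 3×423 + 1×438 = 1707 + D
ΔH = Σ(broken) − Σ(formed) = (1927) − (1707 + D) = +220 − D
Setting this equal to −117 kJ gives D = 337 kJ/mol.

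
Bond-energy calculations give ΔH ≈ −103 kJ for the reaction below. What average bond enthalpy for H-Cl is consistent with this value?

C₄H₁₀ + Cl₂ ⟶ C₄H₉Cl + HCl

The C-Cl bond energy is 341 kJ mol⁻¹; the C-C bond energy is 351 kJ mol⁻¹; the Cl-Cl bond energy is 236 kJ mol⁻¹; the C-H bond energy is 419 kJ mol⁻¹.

D(H-Cl) ≈ 417 kJ/mol

Let D be the H-Cl bond energy.
Σ(broken) = 3×351 + 10×419 + 1×236 = 5479
Σ(formed) = 3×351 + 1×341 + 9×419 + 1×D = 5165 + D
ΔH = Σ(broken) − Σ(formed) = (5479) − (5165 + D) = +314 − D
Setting this equal to −103 kJ gives D = 417 kJ/mol.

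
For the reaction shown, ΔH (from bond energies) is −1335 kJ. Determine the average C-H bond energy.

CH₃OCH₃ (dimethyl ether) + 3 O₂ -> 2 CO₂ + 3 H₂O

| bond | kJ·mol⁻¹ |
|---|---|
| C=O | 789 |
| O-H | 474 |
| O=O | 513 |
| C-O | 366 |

D(C-H) ≈ 399 kJ/mol

Let D be the C-H bond energy.
Σ(broken) = 6×D + 2×366 + 3×513 = 2271 + 6D
Σ(formed) = 4×789 + 6×474 = 6000
ΔH = Σ(broken) − Σ(formed) = (2271 + 6D) − (6000) = −3729 + 6D
Setting this equal to −1335 kJ gives 6D = 2394, so D = 399 kJ/mol.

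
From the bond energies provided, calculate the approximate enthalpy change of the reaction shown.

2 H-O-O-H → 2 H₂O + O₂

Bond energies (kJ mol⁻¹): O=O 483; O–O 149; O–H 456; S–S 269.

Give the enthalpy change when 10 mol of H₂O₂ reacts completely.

Bonds broken (reactants):
  O–H: 4 × 456 = 1824
  O–O: 2 × 149 = 298
  Σ(broken) = 2122 kJ
Bonds formed (products):
  O–H: 4 × 456 = 1824
  O=O: 1 × 483 = 483
  Σ(formed) = 2307 kJ
ΔH = Σ(broken) − Σ(formed) = 2122 − 2307 = −185 kJ
For 5× the reaction as written: 5 × (−185) = −925 kJ

ΔH = −925 kJ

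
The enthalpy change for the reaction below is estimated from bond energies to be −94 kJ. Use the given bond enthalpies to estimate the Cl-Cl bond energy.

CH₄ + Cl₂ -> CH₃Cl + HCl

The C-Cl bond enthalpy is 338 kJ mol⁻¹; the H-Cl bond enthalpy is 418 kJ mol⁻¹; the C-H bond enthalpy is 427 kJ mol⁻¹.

D(Cl-Cl) ≈ 235 kJ/mol

Let D be the Cl-Cl bond energy.
Σ(broken) = 4×427 + 1×D = 1708 + D
Σ(formed) = 1×338 + 3×427 + 1×418 = 2037
ΔH = Σ(broken) − Σ(formed) = (1708 + D) − (2037) = −329 + D
Setting this equal to −94 kJ gives D = 235 kJ/mol.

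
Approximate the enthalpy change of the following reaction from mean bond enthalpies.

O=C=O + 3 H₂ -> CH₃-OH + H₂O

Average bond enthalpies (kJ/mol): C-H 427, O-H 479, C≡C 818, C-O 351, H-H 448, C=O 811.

Bonds broken (reactants):
  C=O: 2 × 811 = 1622
  H-H: 3 × 448 = 1344
  Σ(broken) = 2966 kJ
Bonds formed (products):
  C-H: 3 × 427 = 1281
  C-O: 1 × 351 = 351
  O-H: 3 × 479 = 1437
  Σ(formed) = 3069 kJ
ΔH = Σ(broken) − Σ(formed) = 2966 − 3069 = −103 kJ

ΔH ≈ −103 kJ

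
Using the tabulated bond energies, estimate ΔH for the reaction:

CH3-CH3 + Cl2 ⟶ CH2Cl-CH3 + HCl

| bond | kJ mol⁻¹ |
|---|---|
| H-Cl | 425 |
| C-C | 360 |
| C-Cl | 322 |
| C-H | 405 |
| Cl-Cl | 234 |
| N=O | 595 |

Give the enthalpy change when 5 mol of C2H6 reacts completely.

ΔH = −540 kJ

Bonds broken (reactants):
  C-C: 1 × 360 = 360
  C-H: 6 × 405 = 2430
  Cl-Cl: 1 × 234 = 234
  Σ(broken) = 3024 kJ
Bonds formed (products):
  C-C: 1 × 360 = 360
  C-Cl: 1 × 322 = 322
  C-H: 5 × 405 = 2025
  H-Cl: 1 × 425 = 425
  Σ(formed) = 3132 kJ
ΔH = Σ(broken) − Σ(formed) = 3024 − 3132 = −108 kJ
For 5× the reaction as written: 5 × (−108) = −540 kJ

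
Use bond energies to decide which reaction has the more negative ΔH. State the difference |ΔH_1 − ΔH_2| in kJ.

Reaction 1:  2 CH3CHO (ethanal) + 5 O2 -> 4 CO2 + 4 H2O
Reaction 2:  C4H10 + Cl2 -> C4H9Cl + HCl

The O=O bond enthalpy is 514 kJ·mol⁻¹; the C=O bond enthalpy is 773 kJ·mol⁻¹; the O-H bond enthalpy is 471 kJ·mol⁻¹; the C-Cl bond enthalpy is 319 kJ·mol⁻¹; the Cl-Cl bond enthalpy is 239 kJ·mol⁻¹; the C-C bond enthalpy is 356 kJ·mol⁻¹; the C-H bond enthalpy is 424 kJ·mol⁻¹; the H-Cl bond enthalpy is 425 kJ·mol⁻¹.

Reaction 1:
  Bonds broken (reactants):
    C-C: 2 × 356 = 712
    C-H: 8 × 424 = 3392
    C=O: 2 × 773 = 1546
    O=O: 5 × 514 = 2570
    Σ(broken) = 8220 kJ
  Bonds formed (products):
    C=O: 8 × 773 = 6184
    O-H: 8 × 471 = 3768
    Σ(formed) = 9952 kJ
  ΔH_1 = 8220 − 9952 = −1732 kJ
Reaction 2:
  Bonds broken (reactants):
    C-C: 3 × 356 = 1068
    C-H: 10 × 424 = 4240
    Cl-Cl: 1 × 239 = 239
    Σ(broken) = 5547 kJ
  Bonds formed (products):
    C-C: 3 × 356 = 1068
    C-Cl: 1 × 319 = 319
    C-H: 9 × 424 = 3816
    H-Cl: 1 × 425 = 425
    Σ(formed) = 5628 kJ
  ΔH_2 = 5547 − 5628 = −81 kJ
ΔH_1 − ΔH_2 = −1651 kJ, so reaction 1 has the more negative ΔH; |ΔH_1 − ΔH_2| = 1651 kJ.

Reaction 1, by 1651 kJ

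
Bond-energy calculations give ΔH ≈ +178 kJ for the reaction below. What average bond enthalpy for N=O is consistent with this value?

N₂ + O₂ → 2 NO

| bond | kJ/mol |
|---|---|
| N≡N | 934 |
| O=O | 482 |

D(N=O) ≈ 619 kJ/mol

Let D be the N=O bond energy.
Σ(broken) = 1×934 + 1×482 = 1416
Σ(formed) = 2×D = 2D
ΔH = Σ(broken) − Σ(formed) = (1416) − (2D) = +1416 − 2D
Setting this equal to +178 kJ gives 2D = 1238, so D = 619 kJ/mol.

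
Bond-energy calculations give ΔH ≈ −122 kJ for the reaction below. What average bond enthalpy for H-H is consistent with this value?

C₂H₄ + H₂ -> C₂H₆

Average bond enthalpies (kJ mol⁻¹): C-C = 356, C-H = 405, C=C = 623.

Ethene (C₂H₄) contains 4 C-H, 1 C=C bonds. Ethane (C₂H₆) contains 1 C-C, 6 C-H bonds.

Let D be the H-H bond energy.
Σ(broken) = 4×405 + 1×623 + 1×D = 2243 + D
Σ(formed) = 1×356 + 6×405 = 2786
ΔH = Σ(broken) − Σ(formed) = (2243 + D) − (2786) = −543 + D
Setting this equal to −122 kJ gives D = 421 kJ/mol.

D(H-H) ≈ 421 kJ/mol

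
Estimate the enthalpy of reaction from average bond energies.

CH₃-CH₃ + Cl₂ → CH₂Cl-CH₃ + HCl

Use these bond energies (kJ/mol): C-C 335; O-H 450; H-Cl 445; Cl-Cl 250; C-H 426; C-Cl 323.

ΔH ≈ −92 kJ

Bonds broken (reactants):
  C-C: 1 × 335 = 335
  C-H: 6 × 426 = 2556
  Cl-Cl: 1 × 250 = 250
  Σ(broken) = 3141 kJ
Bonds formed (products):
  C-C: 1 × 335 = 335
  C-Cl: 1 × 323 = 323
  C-H: 5 × 426 = 2130
  H-Cl: 1 × 445 = 445
  Σ(formed) = 3233 kJ
ΔH = Σ(broken) − Σ(formed) = 3141 − 3233 = −92 kJ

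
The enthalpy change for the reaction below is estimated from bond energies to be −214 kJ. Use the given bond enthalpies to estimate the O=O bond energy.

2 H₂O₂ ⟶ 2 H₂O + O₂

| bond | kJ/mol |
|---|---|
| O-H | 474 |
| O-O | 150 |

D(O=O) ≈ 514 kJ/mol

Let D be the O=O bond energy.
Σ(broken) = 4×474 + 2×150 = 2196
Σ(formed) = 4×474 + 1×D = 1896 + D
ΔH = Σ(broken) − Σ(formed) = (2196) − (1896 + D) = +300 − D
Setting this equal to −214 kJ gives D = 514 kJ/mol.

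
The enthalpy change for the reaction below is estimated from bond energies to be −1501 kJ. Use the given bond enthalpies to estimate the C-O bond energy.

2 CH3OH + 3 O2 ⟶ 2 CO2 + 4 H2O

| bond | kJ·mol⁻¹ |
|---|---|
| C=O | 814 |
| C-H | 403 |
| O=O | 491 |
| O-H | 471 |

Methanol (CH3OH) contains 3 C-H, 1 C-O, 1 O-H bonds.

Let D be the C-O bond energy.
Σ(broken) = 6×403 + 2×D + 2×471 + 3×491 = 4833 + 2D
Σ(formed) = 4×814 + 8×471 = 7024
ΔH = Σ(broken) − Σ(formed) = (4833 + 2D) − (7024) = −2191 + 2D
Setting this equal to −1501 kJ gives 2D = 690, so D = 345 kJ/mol.

D(C-O) ≈ 345 kJ/mol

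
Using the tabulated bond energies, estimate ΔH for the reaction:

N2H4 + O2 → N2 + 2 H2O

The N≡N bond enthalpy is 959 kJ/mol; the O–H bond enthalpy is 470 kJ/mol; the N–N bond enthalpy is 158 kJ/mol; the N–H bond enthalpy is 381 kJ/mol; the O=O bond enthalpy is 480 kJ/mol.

Bonds broken (reactants):
  N–H: 4 × 381 = 1524
  N–N: 1 × 158 = 158
  O=O: 1 × 480 = 480
  Σ(broken) = 2162 kJ
Bonds formed (products):
  N≡N: 1 × 959 = 959
  O–H: 4 × 470 = 1880
  Σ(formed) = 2839 kJ
ΔH = Σ(broken) − Σ(formed) = 2162 − 2839 = −677 kJ

ΔH ≈ −677 kJ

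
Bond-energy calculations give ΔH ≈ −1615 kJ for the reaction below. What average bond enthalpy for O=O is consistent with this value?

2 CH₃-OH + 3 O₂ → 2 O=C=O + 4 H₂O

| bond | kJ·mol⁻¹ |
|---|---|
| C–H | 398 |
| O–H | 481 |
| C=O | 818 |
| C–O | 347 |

Let D be the O=O bond energy.
Σ(broken) = 6×398 + 2×347 + 2×481 + 3×D = 4044 + 3D
Σ(formed) = 4×818 + 8×481 = 7120
ΔH = Σ(broken) − Σ(formed) = (4044 + 3D) − (7120) = −3076 + 3D
Setting this equal to −1615 kJ gives 3D = 1461, so D = 487 kJ/mol.

D(O=O) ≈ 487 kJ/mol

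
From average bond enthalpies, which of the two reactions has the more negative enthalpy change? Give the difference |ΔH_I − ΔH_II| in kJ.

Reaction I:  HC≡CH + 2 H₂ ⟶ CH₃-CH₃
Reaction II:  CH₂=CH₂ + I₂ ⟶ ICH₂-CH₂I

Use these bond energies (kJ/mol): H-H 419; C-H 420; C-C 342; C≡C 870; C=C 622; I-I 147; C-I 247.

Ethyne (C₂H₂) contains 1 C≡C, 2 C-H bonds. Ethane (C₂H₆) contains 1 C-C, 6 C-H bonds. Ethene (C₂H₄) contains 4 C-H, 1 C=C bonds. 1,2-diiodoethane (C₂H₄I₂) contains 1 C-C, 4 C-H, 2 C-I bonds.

Reaction I:
  Bonds broken (reactants):
    C≡C: 1 × 870 = 870
    C-H: 2 × 420 = 840
    H-H: 2 × 419 = 838
    Σ(broken) = 2548 kJ
  Bonds formed (products):
    C-C: 1 × 342 = 342
    C-H: 6 × 420 = 2520
    Σ(formed) = 2862 kJ
  ΔH_I = 2548 − 2862 = −314 kJ
Reaction II:
  Bonds broken (reactants):
    C-H: 4 × 420 = 1680
    C=C: 1 × 622 = 622
    I-I: 1 × 147 = 147
    Σ(broken) = 2449 kJ
  Bonds formed (products):
    C-C: 1 × 342 = 342
    C-H: 4 × 420 = 1680
    C-I: 2 × 247 = 494
    Σ(formed) = 2516 kJ
  ΔH_II = 2449 − 2516 = −67 kJ
ΔH_I − ΔH_II = −247 kJ, so reaction I has the more negative ΔH; |ΔH_I − ΔH_II| = 247 kJ.

Reaction I, by 247 kJ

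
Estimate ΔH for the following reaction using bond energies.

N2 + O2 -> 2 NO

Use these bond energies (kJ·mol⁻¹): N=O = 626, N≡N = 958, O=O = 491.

Bonds broken (reactants):
  N≡N: 1 × 958 = 958
  O=O: 1 × 491 = 491
  Σ(broken) = 1449 kJ
Bonds formed (products):
  N=O: 2 × 626 = 1252
  Σ(formed) = 1252 kJ
ΔH = Σ(broken) − Σ(formed) = 1449 − 1252 = +197 kJ

ΔH ≈ +197 kJ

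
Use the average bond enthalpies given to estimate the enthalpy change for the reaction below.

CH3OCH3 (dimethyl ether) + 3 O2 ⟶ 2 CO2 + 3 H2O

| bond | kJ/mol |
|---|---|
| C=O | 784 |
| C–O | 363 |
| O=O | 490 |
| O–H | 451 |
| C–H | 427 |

Bonds broken (reactants):
  C–H: 6 × 427 = 2562
  C–O: 2 × 363 = 726
  O=O: 3 × 490 = 1470
  Σ(broken) = 4758 kJ
Bonds formed (products):
  C=O: 4 × 784 = 3136
  O–H: 6 × 451 = 2706
  Σ(formed) = 5842 kJ
ΔH = Σ(broken) − Σ(formed) = 4758 − 5842 = −1084 kJ

ΔH ≈ −1084 kJ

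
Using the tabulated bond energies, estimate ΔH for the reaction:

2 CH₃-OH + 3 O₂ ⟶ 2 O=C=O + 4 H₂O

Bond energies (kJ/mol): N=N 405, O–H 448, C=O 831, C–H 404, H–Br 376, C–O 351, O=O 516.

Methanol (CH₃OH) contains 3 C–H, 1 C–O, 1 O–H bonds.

Bonds broken (reactants):
  C–H: 6 × 404 = 2424
  C–O: 2 × 351 = 702
  O–H: 2 × 448 = 896
  O=O: 3 × 516 = 1548
  Σ(broken) = 5570 kJ
Bonds formed (products):
  C=O: 4 × 831 = 3324
  O–H: 8 × 448 = 3584
  Σ(formed) = 6908 kJ
ΔH = Σ(broken) − Σ(formed) = 5570 − 6908 = −1338 kJ

ΔH ≈ −1338 kJ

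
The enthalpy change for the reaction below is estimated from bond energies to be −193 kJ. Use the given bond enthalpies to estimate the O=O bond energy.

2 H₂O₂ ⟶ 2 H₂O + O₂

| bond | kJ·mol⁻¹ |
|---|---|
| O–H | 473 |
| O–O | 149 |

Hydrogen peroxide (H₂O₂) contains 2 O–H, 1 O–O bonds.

D(O=O) ≈ 491 kJ/mol

Let D be the O=O bond energy.
Σ(broken) = 4×473 + 2×149 = 2190
Σ(formed) = 4×473 + 1×D = 1892 + D
ΔH = Σ(broken) − Σ(formed) = (2190) − (1892 + D) = +298 − D
Setting this equal to −193 kJ gives D = 491 kJ/mol.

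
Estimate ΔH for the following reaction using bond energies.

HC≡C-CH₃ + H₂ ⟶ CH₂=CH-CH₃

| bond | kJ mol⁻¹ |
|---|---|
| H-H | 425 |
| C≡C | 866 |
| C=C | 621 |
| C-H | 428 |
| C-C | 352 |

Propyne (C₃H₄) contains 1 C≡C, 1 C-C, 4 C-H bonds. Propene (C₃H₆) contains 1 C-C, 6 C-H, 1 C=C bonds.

ΔH ≈ −186 kJ

Bonds broken (reactants):
  C≡C: 1 × 866 = 866
  C-C: 1 × 352 = 352
  C-H: 4 × 428 = 1712
  H-H: 1 × 425 = 425
  Σ(broken) = 3355 kJ
Bonds formed (products):
  C-C: 1 × 352 = 352
  C-H: 6 × 428 = 2568
  C=C: 1 × 621 = 621
  Σ(formed) = 3541 kJ
ΔH = Σ(broken) − Σ(formed) = 3355 − 3541 = −186 kJ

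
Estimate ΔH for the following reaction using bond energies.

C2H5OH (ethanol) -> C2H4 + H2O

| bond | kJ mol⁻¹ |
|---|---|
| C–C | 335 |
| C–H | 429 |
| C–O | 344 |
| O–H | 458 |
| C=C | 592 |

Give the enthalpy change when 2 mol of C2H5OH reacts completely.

ΔH = +116 kJ

Bonds broken (reactants):
  C–C: 1 × 335 = 335
  C–H: 5 × 429 = 2145
  C–O: 1 × 344 = 344
  O–H: 1 × 458 = 458
  Σ(broken) = 3282 kJ
Bonds formed (products):
  C–H: 4 × 429 = 1716
  C=C: 1 × 592 = 592
  O–H: 2 × 458 = 916
  Σ(formed) = 3224 kJ
ΔH = Σ(broken) − Σ(formed) = 3282 − 3224 = +58 kJ
For 2× the reaction as written: 2 × (+58) = +116 kJ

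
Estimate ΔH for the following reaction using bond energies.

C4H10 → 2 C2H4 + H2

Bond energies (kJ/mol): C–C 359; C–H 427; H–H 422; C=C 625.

ΔH ≈ +259 kJ

Bonds broken (reactants):
  C–C: 3 × 359 = 1077
  C–H: 10 × 427 = 4270
  Σ(broken) = 5347 kJ
Bonds formed (products):
  C–H: 8 × 427 = 3416
  C=C: 2 × 625 = 1250
  H–H: 1 × 422 = 422
  Σ(formed) = 5088 kJ
ΔH = Σ(broken) − Σ(formed) = 5347 − 5088 = +259 kJ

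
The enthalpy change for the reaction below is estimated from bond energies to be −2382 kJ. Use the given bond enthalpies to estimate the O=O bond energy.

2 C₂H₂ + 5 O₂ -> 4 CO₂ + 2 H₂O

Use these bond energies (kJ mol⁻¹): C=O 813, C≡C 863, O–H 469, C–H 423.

Let D be the O=O bond energy.
Σ(broken) = 2×863 + 4×423 + 5×D = 3418 + 5D
Σ(formed) = 8×813 + 4×469 = 8380
ΔH = Σ(broken) − Σ(formed) = (3418 + 5D) − (8380) = −4962 + 5D
Setting this equal to −2382 kJ gives 5D = 2580, so D = 516 kJ/mol.

D(O=O) ≈ 516 kJ/mol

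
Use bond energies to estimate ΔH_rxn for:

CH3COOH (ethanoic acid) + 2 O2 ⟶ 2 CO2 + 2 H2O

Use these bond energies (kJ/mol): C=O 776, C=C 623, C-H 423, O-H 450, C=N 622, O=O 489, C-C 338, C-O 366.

Bonds broken (reactants):
  C-C: 1 × 338 = 338
  C-H: 3 × 423 = 1269
  C-O: 1 × 366 = 366
  C=O: 1 × 776 = 776
  O-H: 1 × 450 = 450
  O=O: 2 × 489 = 978
  Σ(broken) = 4177 kJ
Bonds formed (products):
  C=O: 4 × 776 = 3104
  O-H: 4 × 450 = 1800
  Σ(formed) = 4904 kJ
ΔH = Σ(broken) − Σ(formed) = 4177 − 4904 = −727 kJ

ΔH ≈ −727 kJ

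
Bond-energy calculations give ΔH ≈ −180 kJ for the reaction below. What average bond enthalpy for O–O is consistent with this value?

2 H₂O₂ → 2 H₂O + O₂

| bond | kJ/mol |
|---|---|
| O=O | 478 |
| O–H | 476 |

Let D be the O–O bond energy.
Σ(broken) = 4×476 + 2×D = 1904 + 2D
Σ(formed) = 4×476 + 1×478 = 2382
ΔH = Σ(broken) − Σ(formed) = (1904 + 2D) − (2382) = −478 + 2D
Setting this equal to −180 kJ gives 2D = 298, so D = 149 kJ/mol.

D(O–O) ≈ 149 kJ/mol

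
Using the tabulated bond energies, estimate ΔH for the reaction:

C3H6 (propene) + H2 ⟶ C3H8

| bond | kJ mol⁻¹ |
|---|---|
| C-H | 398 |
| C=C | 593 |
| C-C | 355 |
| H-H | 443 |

Bonds broken (reactants):
  C-C: 1 × 355 = 355
  C-H: 6 × 398 = 2388
  C=C: 1 × 593 = 593
  H-H: 1 × 443 = 443
  Σ(broken) = 3779 kJ
Bonds formed (products):
  C-C: 2 × 355 = 710
  C-H: 8 × 398 = 3184
  Σ(formed) = 3894 kJ
ΔH = Σ(broken) − Σ(formed) = 3779 − 3894 = −115 kJ

ΔH ≈ −115 kJ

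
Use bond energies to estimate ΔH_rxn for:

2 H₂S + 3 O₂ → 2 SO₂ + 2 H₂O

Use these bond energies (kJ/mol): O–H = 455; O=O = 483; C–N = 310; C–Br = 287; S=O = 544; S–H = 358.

Bonds broken (reactants):
  O=O: 3 × 483 = 1449
  S–H: 4 × 358 = 1432
  Σ(broken) = 2881 kJ
Bonds formed (products):
  O–H: 4 × 455 = 1820
  S=O: 4 × 544 = 2176
  Σ(formed) = 3996 kJ
ΔH = Σ(broken) − Σ(formed) = 2881 − 3996 = −1115 kJ

ΔH ≈ −1115 kJ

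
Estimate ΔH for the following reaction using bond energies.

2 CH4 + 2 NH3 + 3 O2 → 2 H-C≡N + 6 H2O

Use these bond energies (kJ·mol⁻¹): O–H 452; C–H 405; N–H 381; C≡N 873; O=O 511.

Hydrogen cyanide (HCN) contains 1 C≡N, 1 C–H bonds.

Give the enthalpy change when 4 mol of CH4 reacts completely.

Bonds broken (reactants):
  C–H: 8 × 405 = 3240
  N–H: 6 × 381 = 2286
  O=O: 3 × 511 = 1533
  Σ(broken) = 7059 kJ
Bonds formed (products):
  C≡N: 2 × 873 = 1746
  C–H: 2 × 405 = 810
  O–H: 12 × 452 = 5424
  Σ(formed) = 7980 kJ
ΔH = Σ(broken) − Σ(formed) = 7059 − 7980 = −921 kJ
For 2× the reaction as written: 2 × (−921) = −1842 kJ

ΔH = −1842 kJ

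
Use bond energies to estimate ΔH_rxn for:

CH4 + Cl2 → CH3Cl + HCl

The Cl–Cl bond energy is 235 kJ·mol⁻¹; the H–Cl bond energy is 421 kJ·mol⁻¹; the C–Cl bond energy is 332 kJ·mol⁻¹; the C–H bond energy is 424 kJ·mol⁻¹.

ΔH ≈ −94 kJ

Bonds broken (reactants):
  C–H: 4 × 424 = 1696
  Cl–Cl: 1 × 235 = 235
  Σ(broken) = 1931 kJ
Bonds formed (products):
  C–Cl: 1 × 332 = 332
  C–H: 3 × 424 = 1272
  H–Cl: 1 × 421 = 421
  Σ(formed) = 2025 kJ
ΔH = Σ(broken) − Σ(formed) = 1931 − 2025 = −94 kJ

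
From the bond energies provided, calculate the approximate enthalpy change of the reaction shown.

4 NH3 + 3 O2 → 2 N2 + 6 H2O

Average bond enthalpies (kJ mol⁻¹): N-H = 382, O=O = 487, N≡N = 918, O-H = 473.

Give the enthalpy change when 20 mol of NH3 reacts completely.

Bonds broken (reactants):
  N-H: 12 × 382 = 4584
  O=O: 3 × 487 = 1461
  Σ(broken) = 6045 kJ
Bonds formed (products):
  N≡N: 2 × 918 = 1836
  O-H: 12 × 473 = 5676
  Σ(formed) = 7512 kJ
ΔH = Σ(broken) − Σ(formed) = 6045 − 7512 = −1467 kJ
For 5× the reaction as written: 5 × (−1467) = −7335 kJ

ΔH = −7335 kJ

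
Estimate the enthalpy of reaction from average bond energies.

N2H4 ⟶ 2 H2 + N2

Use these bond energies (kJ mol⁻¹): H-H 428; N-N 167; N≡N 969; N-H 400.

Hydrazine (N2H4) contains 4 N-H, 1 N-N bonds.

Bonds broken (reactants):
  N-H: 4 × 400 = 1600
  N-N: 1 × 167 = 167
  Σ(broken) = 1767 kJ
Bonds formed (products):
  H-H: 2 × 428 = 856
  N≡N: 1 × 969 = 969
  Σ(formed) = 1825 kJ
ΔH = Σ(broken) − Σ(formed) = 1767 − 1825 = −58 kJ

ΔH ≈ −58 kJ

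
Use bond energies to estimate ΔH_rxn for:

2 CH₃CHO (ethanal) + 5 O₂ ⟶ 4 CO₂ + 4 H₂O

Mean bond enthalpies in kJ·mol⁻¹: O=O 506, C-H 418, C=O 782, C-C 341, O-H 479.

Bonds broken (reactants):
  C-C: 2 × 341 = 682
  C-H: 8 × 418 = 3344
  C=O: 2 × 782 = 1564
  O=O: 5 × 506 = 2530
  Σ(broken) = 8120 kJ
Bonds formed (products):
  C=O: 8 × 782 = 6256
  O-H: 8 × 479 = 3832
  Σ(formed) = 10088 kJ
ΔH = Σ(broken) − Σ(formed) = 8120 − 10088 = −1968 kJ

ΔH ≈ −1968 kJ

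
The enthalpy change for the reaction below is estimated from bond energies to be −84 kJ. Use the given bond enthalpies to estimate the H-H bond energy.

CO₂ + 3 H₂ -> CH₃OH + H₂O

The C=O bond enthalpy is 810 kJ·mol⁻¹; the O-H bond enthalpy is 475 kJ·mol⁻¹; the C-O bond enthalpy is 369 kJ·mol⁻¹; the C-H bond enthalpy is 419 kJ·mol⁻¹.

D(H-H) ≈ 449 kJ/mol

Let D be the H-H bond energy.
Σ(broken) = 2×810 + 3×D = 1620 + 3D
Σ(formed) = 3×419 + 1×369 + 3×475 = 3051
ΔH = Σ(broken) − Σ(formed) = (1620 + 3D) − (3051) = −1431 + 3D
Setting this equal to −84 kJ gives 3D = 1347, so D = 449 kJ/mol.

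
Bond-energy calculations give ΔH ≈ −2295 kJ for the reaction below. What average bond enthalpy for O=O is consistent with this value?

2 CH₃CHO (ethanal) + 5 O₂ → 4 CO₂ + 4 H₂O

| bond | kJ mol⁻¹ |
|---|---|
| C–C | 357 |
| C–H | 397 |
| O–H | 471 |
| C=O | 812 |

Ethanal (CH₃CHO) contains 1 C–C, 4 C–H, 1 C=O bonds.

D(O=O) ≈ 491 kJ/mol

Let D be the O=O bond energy.
Σ(broken) = 2×357 + 8×397 + 2×812 + 5×D = 5514 + 5D
Σ(formed) = 8×812 + 8×471 = 10264
ΔH = Σ(broken) − Σ(formed) = (5514 + 5D) − (10264) = −4750 + 5D
Setting this equal to −2295 kJ gives 5D = 2455, so D = 491 kJ/mol.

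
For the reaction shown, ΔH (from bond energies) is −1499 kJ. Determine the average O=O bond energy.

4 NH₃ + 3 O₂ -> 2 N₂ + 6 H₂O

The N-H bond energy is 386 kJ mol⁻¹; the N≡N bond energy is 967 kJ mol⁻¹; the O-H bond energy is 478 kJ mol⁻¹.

Let D be the O=O bond energy.
Σ(broken) = 12×386 + 3×D = 4632 + 3D
Σ(formed) = 2×967 + 12×478 = 7670
ΔH = Σ(broken) − Σ(formed) = (4632 + 3D) − (7670) = −3038 + 3D
Setting this equal to −1499 kJ gives 3D = 1539, so D = 513 kJ/mol.

D(O=O) ≈ 513 kJ/mol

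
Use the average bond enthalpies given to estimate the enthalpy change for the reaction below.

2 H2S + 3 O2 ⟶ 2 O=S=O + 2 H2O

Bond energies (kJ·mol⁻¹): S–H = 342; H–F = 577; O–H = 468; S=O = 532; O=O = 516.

Bonds broken (reactants):
  O=O: 3 × 516 = 1548
  S–H: 4 × 342 = 1368
  Σ(broken) = 2916 kJ
Bonds formed (products):
  O–H: 4 × 468 = 1872
  S=O: 4 × 532 = 2128
  Σ(formed) = 4000 kJ
ΔH = Σ(broken) − Σ(formed) = 2916 − 4000 = −1084 kJ

ΔH ≈ −1084 kJ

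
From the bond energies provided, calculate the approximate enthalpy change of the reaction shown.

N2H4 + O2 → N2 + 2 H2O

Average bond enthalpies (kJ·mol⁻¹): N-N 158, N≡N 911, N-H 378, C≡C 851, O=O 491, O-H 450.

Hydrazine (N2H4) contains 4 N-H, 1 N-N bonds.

Bonds broken (reactants):
  N-H: 4 × 378 = 1512
  N-N: 1 × 158 = 158
  O=O: 1 × 491 = 491
  Σ(broken) = 2161 kJ
Bonds formed (products):
  N≡N: 1 × 911 = 911
  O-H: 4 × 450 = 1800
  Σ(formed) = 2711 kJ
ΔH = Σ(broken) − Σ(formed) = 2161 − 2711 = −550 kJ

ΔH ≈ −550 kJ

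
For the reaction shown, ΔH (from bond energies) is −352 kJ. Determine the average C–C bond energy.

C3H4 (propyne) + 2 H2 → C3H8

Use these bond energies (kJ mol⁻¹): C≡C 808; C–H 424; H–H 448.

Let D be the C–C bond energy.
Σ(broken) = 1×808 + 1×D + 4×424 + 2×448 = 3400 + D
Σ(formed) = 2×D + 8×424 = 3392 + 2D
ΔH = Σ(broken) − Σ(formed) = (3400 + D) − (3392 + 2D) = +8 − D
Setting this equal to −352 kJ gives D = 360 kJ/mol.

D(C–C) ≈ 360 kJ/mol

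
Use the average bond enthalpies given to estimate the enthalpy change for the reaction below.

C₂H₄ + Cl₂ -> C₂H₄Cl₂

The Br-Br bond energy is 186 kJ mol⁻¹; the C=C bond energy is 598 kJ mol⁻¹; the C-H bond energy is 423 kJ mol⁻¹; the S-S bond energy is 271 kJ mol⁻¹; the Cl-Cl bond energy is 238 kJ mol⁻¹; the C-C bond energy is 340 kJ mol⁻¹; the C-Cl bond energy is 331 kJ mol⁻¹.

Bonds broken (reactants):
  C-H: 4 × 423 = 1692
  C=C: 1 × 598 = 598
  Cl-Cl: 1 × 238 = 238
  Σ(broken) = 2528 kJ
Bonds formed (products):
  C-C: 1 × 340 = 340
  C-Cl: 2 × 331 = 662
  C-H: 4 × 423 = 1692
  Σ(formed) = 2694 kJ
ΔH = Σ(broken) − Σ(formed) = 2528 − 2694 = −166 kJ

ΔH ≈ −166 kJ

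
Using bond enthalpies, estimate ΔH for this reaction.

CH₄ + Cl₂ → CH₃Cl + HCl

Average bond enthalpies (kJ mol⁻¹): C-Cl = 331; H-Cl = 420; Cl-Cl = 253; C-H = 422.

Bonds broken (reactants):
  C-H: 4 × 422 = 1688
  Cl-Cl: 1 × 253 = 253
  Σ(broken) = 1941 kJ
Bonds formed (products):
  C-Cl: 1 × 331 = 331
  C-H: 3 × 422 = 1266
  H-Cl: 1 × 420 = 420
  Σ(formed) = 2017 kJ
ΔH = Σ(broken) − Σ(formed) = 1941 − 2017 = −76 kJ

ΔH ≈ −76 kJ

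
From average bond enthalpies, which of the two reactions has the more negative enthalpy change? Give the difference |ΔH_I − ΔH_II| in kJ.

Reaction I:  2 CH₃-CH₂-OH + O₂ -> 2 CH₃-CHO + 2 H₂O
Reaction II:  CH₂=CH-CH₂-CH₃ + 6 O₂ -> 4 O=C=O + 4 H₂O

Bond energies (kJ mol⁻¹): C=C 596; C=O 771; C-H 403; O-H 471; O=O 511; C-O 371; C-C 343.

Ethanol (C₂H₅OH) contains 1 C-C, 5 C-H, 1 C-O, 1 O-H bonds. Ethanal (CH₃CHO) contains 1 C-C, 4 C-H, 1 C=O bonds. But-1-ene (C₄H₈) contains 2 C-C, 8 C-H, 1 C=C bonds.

Reaction I:
  Bonds broken (reactants):
    C-C: 2 × 343 = 686
    C-H: 10 × 403 = 4030
    C-O: 2 × 371 = 742
    O-H: 2 × 471 = 942
    O=O: 1 × 511 = 511
    Σ(broken) = 6911 kJ
  Bonds formed (products):
    C-C: 2 × 343 = 686
    C-H: 8 × 403 = 3224
    C=O: 2 × 771 = 1542
    O-H: 4 × 471 = 1884
    Σ(formed) = 7336 kJ
  ΔH_I = 6911 − 7336 = −425 kJ
Reaction II:
  Bonds broken (reactants):
    C-C: 2 × 343 = 686
    C-H: 8 × 403 = 3224
    C=C: 1 × 596 = 596
    O=O: 6 × 511 = 3066
    Σ(broken) = 7572 kJ
  Bonds formed (products):
    C=O: 8 × 771 = 6168
    O-H: 8 × 471 = 3768
    Σ(formed) = 9936 kJ
  ΔH_II = 7572 − 9936 = −2364 kJ
ΔH_I − ΔH_II = +1939 kJ, so reaction II has the more negative ΔH; |ΔH_I − ΔH_II| = 1939 kJ.

Reaction II, by 1939 kJ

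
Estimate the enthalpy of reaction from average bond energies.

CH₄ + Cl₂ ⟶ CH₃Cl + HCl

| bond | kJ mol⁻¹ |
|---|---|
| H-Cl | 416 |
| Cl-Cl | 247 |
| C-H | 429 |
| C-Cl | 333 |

ΔH ≈ −73 kJ

Bonds broken (reactants):
  C-H: 4 × 429 = 1716
  Cl-Cl: 1 × 247 = 247
  Σ(broken) = 1963 kJ
Bonds formed (products):
  C-Cl: 1 × 333 = 333
  C-H: 3 × 429 = 1287
  H-Cl: 1 × 416 = 416
  Σ(formed) = 2036 kJ
ΔH = Σ(broken) − Σ(formed) = 1963 − 2036 = −73 kJ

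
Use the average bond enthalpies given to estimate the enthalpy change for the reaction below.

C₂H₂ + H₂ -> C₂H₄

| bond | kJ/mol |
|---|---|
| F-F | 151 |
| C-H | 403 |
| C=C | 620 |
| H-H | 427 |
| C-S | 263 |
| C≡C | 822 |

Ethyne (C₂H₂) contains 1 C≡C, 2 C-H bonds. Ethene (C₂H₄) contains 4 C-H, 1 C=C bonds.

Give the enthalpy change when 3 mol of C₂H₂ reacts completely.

Bonds broken (reactants):
  C≡C: 1 × 822 = 822
  C-H: 2 × 403 = 806
  H-H: 1 × 427 = 427
  Σ(broken) = 2055 kJ
Bonds formed (products):
  C-H: 4 × 403 = 1612
  C=C: 1 × 620 = 620
  Σ(formed) = 2232 kJ
ΔH = Σ(broken) − Σ(formed) = 2055 − 2232 = −177 kJ
For 3× the reaction as written: 3 × (−177) = −531 kJ

ΔH = −531 kJ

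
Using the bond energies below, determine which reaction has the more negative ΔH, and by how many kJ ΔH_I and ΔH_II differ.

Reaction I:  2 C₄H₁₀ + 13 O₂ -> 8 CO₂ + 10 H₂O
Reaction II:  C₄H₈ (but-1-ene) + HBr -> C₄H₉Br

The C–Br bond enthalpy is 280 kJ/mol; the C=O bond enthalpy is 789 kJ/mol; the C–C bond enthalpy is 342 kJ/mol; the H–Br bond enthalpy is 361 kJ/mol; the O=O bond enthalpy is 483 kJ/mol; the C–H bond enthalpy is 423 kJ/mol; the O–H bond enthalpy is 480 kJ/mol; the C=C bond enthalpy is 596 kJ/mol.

Reaction I:
  Bonds broken (reactants):
    C–C: 6 × 342 = 2052
    C–H: 20 × 423 = 8460
    O=O: 13 × 483 = 6279
    Σ(broken) = 16791 kJ
  Bonds formed (products):
    C=O: 16 × 789 = 12624
    O–H: 20 × 480 = 9600
    Σ(formed) = 22224 kJ
  ΔH_I = 16791 − 22224 = −5433 kJ
Reaction II:
  Bonds broken (reactants):
    C–C: 2 × 342 = 684
    C–H: 8 × 423 = 3384
    C=C: 1 × 596 = 596
    H–Br: 1 × 361 = 361
    Σ(broken) = 5025 kJ
  Bonds formed (products):
    C–Br: 1 × 280 = 280
    C–C: 3 × 342 = 1026
    C–H: 9 × 423 = 3807
    Σ(formed) = 5113 kJ
  ΔH_II = 5025 − 5113 = −88 kJ
ΔH_I − ΔH_II = −5345 kJ, so reaction I has the more negative ΔH; |ΔH_I − ΔH_II| = 5345 kJ.

Reaction I, by 5345 kJ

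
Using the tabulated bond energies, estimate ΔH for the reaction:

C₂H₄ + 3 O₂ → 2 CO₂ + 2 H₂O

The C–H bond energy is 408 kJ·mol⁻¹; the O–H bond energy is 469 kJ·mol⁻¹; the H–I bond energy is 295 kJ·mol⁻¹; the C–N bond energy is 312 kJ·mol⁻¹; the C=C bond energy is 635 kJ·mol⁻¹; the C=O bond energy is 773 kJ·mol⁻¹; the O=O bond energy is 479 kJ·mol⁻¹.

ΔH ≈ −1264 kJ

Bonds broken (reactants):
  C–H: 4 × 408 = 1632
  C=C: 1 × 635 = 635
  O=O: 3 × 479 = 1437
  Σ(broken) = 3704 kJ
Bonds formed (products):
  C=O: 4 × 773 = 3092
  O–H: 4 × 469 = 1876
  Σ(formed) = 4968 kJ
ΔH = Σ(broken) − Σ(formed) = 3704 − 4968 = −1264 kJ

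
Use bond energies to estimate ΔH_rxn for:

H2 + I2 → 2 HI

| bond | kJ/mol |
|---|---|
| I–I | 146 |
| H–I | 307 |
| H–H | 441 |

Bonds broken (reactants):
  H–H: 1 × 441 = 441
  I–I: 1 × 146 = 146
  Σ(broken) = 587 kJ
Bonds formed (products):
  H–I: 2 × 307 = 614
  Σ(formed) = 614 kJ
ΔH = Σ(broken) − Σ(formed) = 587 − 614 = −27 kJ

ΔH ≈ −27 kJ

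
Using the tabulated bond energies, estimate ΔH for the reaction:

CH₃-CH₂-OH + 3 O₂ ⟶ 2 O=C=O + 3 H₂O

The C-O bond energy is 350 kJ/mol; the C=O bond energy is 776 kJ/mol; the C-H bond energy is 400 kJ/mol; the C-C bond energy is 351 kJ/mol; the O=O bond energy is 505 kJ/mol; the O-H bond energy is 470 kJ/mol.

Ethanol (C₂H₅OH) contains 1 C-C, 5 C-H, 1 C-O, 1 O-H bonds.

Bonds broken (reactants):
  C-C: 1 × 351 = 351
  C-H: 5 × 400 = 2000
  C-O: 1 × 350 = 350
  O-H: 1 × 470 = 470
  O=O: 3 × 505 = 1515
  Σ(broken) = 4686 kJ
Bonds formed (products):
  C=O: 4 × 776 = 3104
  O-H: 6 × 470 = 2820
  Σ(formed) = 5924 kJ
ΔH = Σ(broken) − Σ(formed) = 4686 − 5924 = −1238 kJ

ΔH ≈ −1238 kJ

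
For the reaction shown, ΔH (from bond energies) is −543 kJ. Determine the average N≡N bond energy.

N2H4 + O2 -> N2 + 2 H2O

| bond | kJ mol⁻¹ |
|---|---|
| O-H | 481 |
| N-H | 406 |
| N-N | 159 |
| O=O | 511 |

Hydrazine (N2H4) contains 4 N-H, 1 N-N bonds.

Let D be the N≡N bond energy.
Σ(broken) = 4×406 + 1×159 + 1×511 = 2294
Σ(formed) = 1×D + 4×481 = 1924 + D
ΔH = Σ(broken) − Σ(formed) = (2294) − (1924 + D) = +370 − D
Setting this equal to −543 kJ gives D = 913 kJ/mol.

D(N≡N) ≈ 913 kJ/mol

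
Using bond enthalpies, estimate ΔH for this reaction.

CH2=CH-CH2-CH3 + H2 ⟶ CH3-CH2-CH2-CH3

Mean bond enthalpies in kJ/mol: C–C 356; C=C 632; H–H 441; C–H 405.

ΔH ≈ −93 kJ

Bonds broken (reactants):
  C–C: 2 × 356 = 712
  C–H: 8 × 405 = 3240
  C=C: 1 × 632 = 632
  H–H: 1 × 441 = 441
  Σ(broken) = 5025 kJ
Bonds formed (products):
  C–C: 3 × 356 = 1068
  C–H: 10 × 405 = 4050
  Σ(formed) = 5118 kJ
ΔH = Σ(broken) − Σ(formed) = 5025 − 5118 = −93 kJ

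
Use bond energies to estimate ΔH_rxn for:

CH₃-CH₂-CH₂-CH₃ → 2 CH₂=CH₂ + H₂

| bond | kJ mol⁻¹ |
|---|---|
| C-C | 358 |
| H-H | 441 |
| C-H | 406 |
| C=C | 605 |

Bonds broken (reactants):
  C-C: 3 × 358 = 1074
  C-H: 10 × 406 = 4060
  Σ(broken) = 5134 kJ
Bonds formed (products):
  C-H: 8 × 406 = 3248
  C=C: 2 × 605 = 1210
  H-H: 1 × 441 = 441
  Σ(formed) = 4899 kJ
ΔH = Σ(broken) − Σ(formed) = 5134 − 4899 = +235 kJ

ΔH ≈ +235 kJ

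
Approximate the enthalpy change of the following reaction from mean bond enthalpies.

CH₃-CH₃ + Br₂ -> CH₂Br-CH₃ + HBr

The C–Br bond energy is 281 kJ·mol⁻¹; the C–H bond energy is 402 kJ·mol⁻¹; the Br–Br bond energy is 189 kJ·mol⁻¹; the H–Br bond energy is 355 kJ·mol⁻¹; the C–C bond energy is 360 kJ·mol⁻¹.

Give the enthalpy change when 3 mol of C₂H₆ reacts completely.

ΔH = −135 kJ

Bonds broken (reactants):
  Br–Br: 1 × 189 = 189
  C–C: 1 × 360 = 360
  C–H: 6 × 402 = 2412
  Σ(broken) = 2961 kJ
Bonds formed (products):
  C–Br: 1 × 281 = 281
  C–C: 1 × 360 = 360
  C–H: 5 × 402 = 2010
  H–Br: 1 × 355 = 355
  Σ(formed) = 3006 kJ
ΔH = Σ(broken) − Σ(formed) = 2961 − 3006 = −45 kJ
For 3× the reaction as written: 3 × (−45) = −135 kJ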